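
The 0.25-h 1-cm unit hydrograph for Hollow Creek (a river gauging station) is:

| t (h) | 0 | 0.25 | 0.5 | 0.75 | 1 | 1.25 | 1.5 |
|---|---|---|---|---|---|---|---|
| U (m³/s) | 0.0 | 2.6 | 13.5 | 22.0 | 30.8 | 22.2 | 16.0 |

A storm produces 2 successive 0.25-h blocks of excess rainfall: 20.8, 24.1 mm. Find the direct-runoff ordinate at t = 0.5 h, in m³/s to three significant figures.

Q ≈ 34.3 m³/s

By discrete convolution, Q_j = Σ (P_i / 10 mm) · U_{j−i}.
At t = 0.5 h (j=2): Q = (20.8/10)·13.5 + (24.1/10)·2.6 = 34.3 m³/s.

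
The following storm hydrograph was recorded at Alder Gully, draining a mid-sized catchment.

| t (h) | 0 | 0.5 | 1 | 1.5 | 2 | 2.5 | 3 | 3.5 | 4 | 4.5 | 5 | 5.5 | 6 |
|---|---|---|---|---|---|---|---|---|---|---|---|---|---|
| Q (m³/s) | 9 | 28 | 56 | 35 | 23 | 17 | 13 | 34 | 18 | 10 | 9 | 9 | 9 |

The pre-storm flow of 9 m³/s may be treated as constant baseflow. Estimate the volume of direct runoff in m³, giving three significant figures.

V ≈ 2.75 × 10^5 m³

Direct-runoff ordinates (Q − Q_b): 0.0, 19.0, 47.0, 26.0, 14.0, 8.0, 4.0, 25.0, 9.0, 1.0, 0.0, 0.0, 0.0 m³/s.
ΣQ_DR = 153.0 m³/s.
With Δt = 0.5 h = 1800 s, V = ΣQ_DR · Δt = 153.0 × 1800 = 2.75 × 10^5 m³.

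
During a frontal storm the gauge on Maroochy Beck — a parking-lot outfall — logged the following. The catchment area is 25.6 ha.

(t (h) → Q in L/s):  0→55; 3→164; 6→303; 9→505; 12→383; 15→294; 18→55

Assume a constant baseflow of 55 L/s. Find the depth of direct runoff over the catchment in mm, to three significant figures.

Direct runoff: 0.0, 109.0, 248.0, 450.0, 328.0, 239.0, 0.0 L/s; ΣQ_DR = 1374 L/s.
V = ΣQ_DR · Δt = 1374 × 10800 s = 1.484 × 10^7 L.
Over A = 25.6 ha, depth = V / A = 58.0 mm.

d ≈ 58.0 mm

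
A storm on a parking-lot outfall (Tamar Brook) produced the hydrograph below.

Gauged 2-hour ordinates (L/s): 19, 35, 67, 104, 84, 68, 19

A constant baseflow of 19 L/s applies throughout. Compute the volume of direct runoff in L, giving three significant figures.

V ≈ 1.89 × 10^6 L

Direct-runoff ordinates (Q − Q_b): 0.0, 16.0, 48.0, 85.0, 65.0, 49.0, 0.0 L/s.
ΣQ_DR = 263.0 L/s.
With Δt = 2 h = 7200 s, V = ΣQ_DR · Δt = 263.0 × 7200 = 1.89 × 10^6 L.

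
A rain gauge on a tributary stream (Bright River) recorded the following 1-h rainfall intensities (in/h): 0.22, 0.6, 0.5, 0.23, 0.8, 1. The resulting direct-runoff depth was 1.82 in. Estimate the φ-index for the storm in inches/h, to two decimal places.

φ ≈ 0.27 in/h

Only the 4 blocks with intensity above φ contribute runoff: 0.6, 0.5, 0.8, 1 in/h.
Σ(I−φ)·Δt = d  ⇒  (0.6+0.5+0.8+1 − 4φ)·1 = 1.82
φ = (2.900 − 1.82/1) / 4 = 0.27 in/h.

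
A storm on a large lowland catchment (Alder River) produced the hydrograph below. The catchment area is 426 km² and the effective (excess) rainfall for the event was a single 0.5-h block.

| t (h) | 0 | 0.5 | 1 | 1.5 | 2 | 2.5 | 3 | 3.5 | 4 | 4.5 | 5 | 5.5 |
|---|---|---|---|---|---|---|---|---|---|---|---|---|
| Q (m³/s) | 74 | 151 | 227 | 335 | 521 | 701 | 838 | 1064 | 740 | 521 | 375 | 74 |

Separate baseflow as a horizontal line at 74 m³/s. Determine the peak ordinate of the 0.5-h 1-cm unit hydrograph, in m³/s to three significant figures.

Direct runoff: 0.0, 77.0, 153.0, 261.0, 447.0, 627.0, 764.0, 990.0, 666.0, 447.0, 301.0, 0.0 m³/s; ΣQ_DR = 4733 m³/s, peak = 990.0 m³/s.
Runoff depth d = ΣQ_DR·Δt / A = 4733 × 1800 / (426 km²) = 20.00 mm.
The 1-cm UH is the DRH scaled by (10 mm)/d, so U_p = 990.0 × 10/20.00 = 495 m³/s.

U_p ≈ 495 m³/s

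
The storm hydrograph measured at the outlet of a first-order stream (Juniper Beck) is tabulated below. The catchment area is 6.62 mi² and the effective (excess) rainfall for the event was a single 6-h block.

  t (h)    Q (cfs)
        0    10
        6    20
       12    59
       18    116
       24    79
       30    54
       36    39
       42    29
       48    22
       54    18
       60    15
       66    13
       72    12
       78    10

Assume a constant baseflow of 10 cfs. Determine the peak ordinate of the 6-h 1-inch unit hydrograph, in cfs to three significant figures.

Direct runoff: 0.0, 10.0, 49.0, 106.0, 69.0, 44.0, 29.0, 19.0, 12.0, 8.0, 5.0, 3.0, 2.0, 0.0 cfs; ΣQ_DR = 356.0 cfs, peak = 106.0 cfs.
Runoff depth d = ΣQ_DR·Δt / A = 356.0 × 21600 / (6.62 mi²) = 0.5000 in.
The 1-inch UH is the DRH scaled by (1 in)/d, so U_p = 106.0 × 1/0.5000 = 212 cfs.

U_p ≈ 212 cfs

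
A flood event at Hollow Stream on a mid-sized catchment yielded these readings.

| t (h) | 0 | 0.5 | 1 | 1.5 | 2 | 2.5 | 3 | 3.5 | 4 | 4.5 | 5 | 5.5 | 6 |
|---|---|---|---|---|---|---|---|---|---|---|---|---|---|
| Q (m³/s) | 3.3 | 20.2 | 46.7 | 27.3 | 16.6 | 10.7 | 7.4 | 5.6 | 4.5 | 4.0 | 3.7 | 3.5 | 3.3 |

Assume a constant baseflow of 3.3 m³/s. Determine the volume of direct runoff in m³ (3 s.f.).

V ≈ 2.05 × 10^5 m³

Direct-runoff ordinates (Q − Q_b): 0.0, 16.9, 43.4, 24.0, 13.3, 7.4, 4.1, 2.3, 1.2, 0.7, 0.4, 0.2, 0.0 m³/s.
ΣQ_DR = 113.9 m³/s.
With Δt = 0.5 h = 1800 s, V = ΣQ_DR · Δt = 113.9 × 1800 = 2.05 × 10^5 m³.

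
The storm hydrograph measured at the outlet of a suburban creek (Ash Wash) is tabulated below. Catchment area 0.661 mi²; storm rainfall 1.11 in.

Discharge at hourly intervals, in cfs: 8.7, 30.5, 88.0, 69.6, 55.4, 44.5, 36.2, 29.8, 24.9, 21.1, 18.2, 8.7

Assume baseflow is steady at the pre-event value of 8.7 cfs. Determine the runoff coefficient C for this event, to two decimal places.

C ≈ 0.70

ΣQ_DR = 331.2 cfs; V = ΣQ_DR·Δt = 1.192 × 10^6 ft³.
Runoff depth d = V / A = 0.7764 in.
C = d / P = 0.7764 / 1.11 = 0.70.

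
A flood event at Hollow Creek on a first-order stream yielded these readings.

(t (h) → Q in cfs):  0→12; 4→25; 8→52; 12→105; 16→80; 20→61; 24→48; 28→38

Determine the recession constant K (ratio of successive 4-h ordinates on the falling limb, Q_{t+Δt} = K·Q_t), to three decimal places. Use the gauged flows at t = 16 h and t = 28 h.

Using the recession-limb readings at t = 16 h and t = 28 h: Q falls from 80 to 38 cfs over 3 intervals.
K = (Q₂/Q₁)^(1/3) = (38/80)^(1/3) = 0.780.

K ≈ 0.780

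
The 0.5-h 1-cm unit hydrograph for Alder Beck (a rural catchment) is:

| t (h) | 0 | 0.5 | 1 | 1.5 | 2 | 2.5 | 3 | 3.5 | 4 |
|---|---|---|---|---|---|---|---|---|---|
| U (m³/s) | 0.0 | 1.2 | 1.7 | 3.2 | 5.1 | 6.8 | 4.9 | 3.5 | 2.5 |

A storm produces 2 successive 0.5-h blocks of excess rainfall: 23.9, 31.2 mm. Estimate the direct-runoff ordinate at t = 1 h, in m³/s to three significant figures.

By discrete convolution, Q_j = Σ (P_i / 10 mm) · U_{j−i}.
At t = 1 h (j=2): Q = (23.9/10)·1.7 + (31.2/10)·1.2 = 7.81 m³/s.

Q ≈ 7.81 m³/s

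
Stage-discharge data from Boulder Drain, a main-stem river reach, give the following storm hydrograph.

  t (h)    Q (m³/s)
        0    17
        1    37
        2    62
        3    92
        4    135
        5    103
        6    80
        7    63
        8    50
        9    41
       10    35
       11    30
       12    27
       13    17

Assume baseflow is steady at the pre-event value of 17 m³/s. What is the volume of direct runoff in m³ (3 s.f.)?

Direct-runoff ordinates (Q − Q_b): 0.0, 20.0, 45.0, 75.0, 118.0, 86.0, 63.0, 46.0, 33.0, 24.0, 18.0, 13.0, 10.0, 0.0 m³/s.
ΣQ_DR = 551.0 m³/s.
With Δt = 1 h = 3600 s, V = ΣQ_DR · Δt = 551.0 × 3600 = 1.98 × 10^6 m³.

V ≈ 1.98 × 10^6 m³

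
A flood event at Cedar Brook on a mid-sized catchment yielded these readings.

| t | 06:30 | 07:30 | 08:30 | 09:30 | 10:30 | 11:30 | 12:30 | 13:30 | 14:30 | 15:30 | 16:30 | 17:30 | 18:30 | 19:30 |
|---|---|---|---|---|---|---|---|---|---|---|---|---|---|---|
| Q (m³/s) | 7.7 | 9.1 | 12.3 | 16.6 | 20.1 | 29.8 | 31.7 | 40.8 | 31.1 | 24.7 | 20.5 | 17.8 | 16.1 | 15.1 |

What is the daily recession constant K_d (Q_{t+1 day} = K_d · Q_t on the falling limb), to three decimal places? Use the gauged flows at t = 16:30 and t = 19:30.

Between t = 16:30 and t = 19:30 the flow falls from 20.5 to 15.1 m³/s over 3×1 h = 3 h.
Per-interval ratio K = (15.1/20.5)^(1/3) = 0.9031; K_d = K^(24/1) = 0.087.

K_d ≈ 0.087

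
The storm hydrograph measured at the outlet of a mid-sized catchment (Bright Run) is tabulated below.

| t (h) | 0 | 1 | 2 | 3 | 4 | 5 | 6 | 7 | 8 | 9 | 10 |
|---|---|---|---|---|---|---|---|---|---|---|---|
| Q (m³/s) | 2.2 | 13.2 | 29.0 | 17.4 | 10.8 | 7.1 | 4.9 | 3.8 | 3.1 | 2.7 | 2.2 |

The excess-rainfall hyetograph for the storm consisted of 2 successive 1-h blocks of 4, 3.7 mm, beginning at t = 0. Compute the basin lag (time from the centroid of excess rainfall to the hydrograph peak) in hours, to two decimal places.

t_L ≈ 1.02 h

Centroid of excess rainfall: t_c = Σ P_i·t̄_i / ΣP_i = 0.9805 h (block centres at 0.5, 1.5 h).
Hydrograph peak occurs at t = 2 h, so basin lag t_L = 2 − 0.9805 = 1.02 h.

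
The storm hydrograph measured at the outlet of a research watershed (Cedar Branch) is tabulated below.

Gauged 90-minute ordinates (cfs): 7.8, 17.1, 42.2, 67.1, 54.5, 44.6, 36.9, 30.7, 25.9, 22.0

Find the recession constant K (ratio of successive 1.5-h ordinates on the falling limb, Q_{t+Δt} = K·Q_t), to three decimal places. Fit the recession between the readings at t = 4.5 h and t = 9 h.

Using the recession-limb readings at t = 4.5 h and t = 9 h: Q falls from 67.1 to 36.9 cfs over 3 intervals.
K = (Q₂/Q₁)^(1/3) = (36.9/67.1)^(1/3) = 0.819.

K ≈ 0.819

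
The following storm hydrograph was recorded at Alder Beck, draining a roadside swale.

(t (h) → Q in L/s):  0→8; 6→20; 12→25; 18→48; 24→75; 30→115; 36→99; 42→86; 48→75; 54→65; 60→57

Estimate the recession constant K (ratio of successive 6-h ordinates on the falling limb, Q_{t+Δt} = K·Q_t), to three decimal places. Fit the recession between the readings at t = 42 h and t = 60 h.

K ≈ 0.872

Using the recession-limb readings at t = 42 h and t = 60 h: Q falls from 86 to 57 L/s over 3 intervals.
K = (Q₂/Q₁)^(1/3) = (57/86)^(1/3) = 0.872.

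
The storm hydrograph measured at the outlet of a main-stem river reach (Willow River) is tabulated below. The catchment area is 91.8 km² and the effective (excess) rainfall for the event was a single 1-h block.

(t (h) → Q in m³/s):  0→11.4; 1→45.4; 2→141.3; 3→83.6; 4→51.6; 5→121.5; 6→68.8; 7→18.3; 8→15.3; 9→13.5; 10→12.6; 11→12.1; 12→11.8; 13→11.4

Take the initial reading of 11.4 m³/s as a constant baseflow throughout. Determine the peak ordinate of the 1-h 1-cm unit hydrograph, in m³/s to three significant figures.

Direct runoff: 0.0, 34.0, 129.9, 72.2, 40.2, 110.1, 57.4, 6.9, 3.9, 2.1, 1.2, 0.7, 0.4, 0.0 m³/s; ΣQ_DR = 459.0 m³/s, peak = 129.9 m³/s.
Runoff depth d = ΣQ_DR·Δt / A = 459.0 × 3600 / (91.8 km²) = 18.00 mm.
The 1-cm UH is the DRH scaled by (10 mm)/d, so U_p = 129.9 × 10/18.00 = 72.2 m³/s.

U_p ≈ 72.2 m³/s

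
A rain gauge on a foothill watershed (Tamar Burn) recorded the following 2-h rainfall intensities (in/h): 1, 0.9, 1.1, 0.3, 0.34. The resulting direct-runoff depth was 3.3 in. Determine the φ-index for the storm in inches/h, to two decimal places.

φ ≈ 0.45 in/h

Only the 3 blocks with intensity above φ contribute runoff: 1, 0.9, 1.1 in/h.
Σ(I−φ)·Δt = d  ⇒  (1+0.9+1.1 − 3φ)·2 = 3.3
φ = (3.000 − 3.3/2) / 3 = 0.45 in/h.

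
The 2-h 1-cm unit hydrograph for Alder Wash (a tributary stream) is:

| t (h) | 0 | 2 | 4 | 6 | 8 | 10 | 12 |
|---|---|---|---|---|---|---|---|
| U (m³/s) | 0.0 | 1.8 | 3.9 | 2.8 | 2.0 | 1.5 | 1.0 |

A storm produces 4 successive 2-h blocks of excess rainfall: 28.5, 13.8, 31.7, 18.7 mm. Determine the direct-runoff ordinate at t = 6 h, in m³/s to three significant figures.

By discrete convolution, Q_j = Σ (P_i / 10 mm) · U_{j−i}.
At t = 6 h (j=3): Q = (28.5/10)·2.8 + (13.8/10)·3.9 + (31.7/10)·1.8 + (18.7/10)·0.0 = 19.1 m³/s.

Q ≈ 19.1 m³/s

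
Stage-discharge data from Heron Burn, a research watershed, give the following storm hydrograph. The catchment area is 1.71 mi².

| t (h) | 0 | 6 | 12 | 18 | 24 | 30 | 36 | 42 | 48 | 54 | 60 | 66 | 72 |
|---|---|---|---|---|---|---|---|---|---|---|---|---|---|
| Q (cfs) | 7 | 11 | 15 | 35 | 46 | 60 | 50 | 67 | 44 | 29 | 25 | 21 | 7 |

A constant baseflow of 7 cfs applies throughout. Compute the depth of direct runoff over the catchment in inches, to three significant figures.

d ≈ 1.77 in

Direct runoff: 0.0, 4.0, 8.0, 28.0, 39.0, 53.0, 43.0, 60.0, 37.0, 22.0, 18.0, 14.0, 0.0 cfs; ΣQ_DR = 326.0 cfs.
V = ΣQ_DR · Δt = 326.0 × 21600 s = 7.042 × 10^6 ft³.
Over A = 1.71 mi², depth = V / A = 1.77 in.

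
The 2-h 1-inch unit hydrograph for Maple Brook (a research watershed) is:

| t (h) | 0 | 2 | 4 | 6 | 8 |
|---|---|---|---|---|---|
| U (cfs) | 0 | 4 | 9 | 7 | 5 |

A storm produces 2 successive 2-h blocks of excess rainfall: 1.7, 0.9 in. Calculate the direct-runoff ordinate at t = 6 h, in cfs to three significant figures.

By discrete convolution, Q_j = Σ (P_i / 1 in) · U_{j−i}.
At t = 6 h (j=3): Q = (1.7/1)·7 + (0.9/1)·9 = 20.0 cfs.

Q ≈ 20.0 cfs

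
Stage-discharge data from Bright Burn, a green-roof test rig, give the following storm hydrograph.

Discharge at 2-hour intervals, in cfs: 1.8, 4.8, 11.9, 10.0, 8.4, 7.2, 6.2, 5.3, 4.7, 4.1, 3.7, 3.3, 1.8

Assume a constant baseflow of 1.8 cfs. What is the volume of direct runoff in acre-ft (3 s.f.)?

V ≈ 8.23 acre-ft

Direct-runoff ordinates (Q − Q_b): 0.0, 3.0, 10.1, 8.2, 6.6, 5.4, 4.4, 3.5, 2.9, 2.3, 1.9, 1.5, 0.0 cfs.
ΣQ_DR = 49.80 cfs.
With Δt = 2 h = 7200 s, V = ΣQ_DR · Δt = 49.80 × 7200 = 3.59 × 10^5 ft³ = 8.23 acre-ft.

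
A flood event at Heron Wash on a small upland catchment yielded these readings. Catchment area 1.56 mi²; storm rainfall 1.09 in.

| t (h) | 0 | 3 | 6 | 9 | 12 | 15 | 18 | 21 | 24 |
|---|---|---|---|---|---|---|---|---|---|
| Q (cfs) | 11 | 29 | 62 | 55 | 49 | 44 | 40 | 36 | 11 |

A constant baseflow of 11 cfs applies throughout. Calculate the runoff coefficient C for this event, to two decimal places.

ΣQ_DR = 238.0 cfs; V = ΣQ_DR·Δt = 2.570 × 10^6 ft³.
Runoff depth d = V / A = 0.7092 in.
C = d / P = 0.7092 / 1.09 = 0.65.

C ≈ 0.65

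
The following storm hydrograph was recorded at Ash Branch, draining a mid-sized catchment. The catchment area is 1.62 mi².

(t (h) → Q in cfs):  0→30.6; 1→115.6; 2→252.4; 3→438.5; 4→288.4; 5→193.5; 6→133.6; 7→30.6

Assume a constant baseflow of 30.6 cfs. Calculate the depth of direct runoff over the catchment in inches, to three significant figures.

Direct runoff: 0.0, 85.0, 221.8, 407.9, 257.8, 162.9, 103.0, 0.0 cfs; ΣQ_DR = 1238 cfs.
V = ΣQ_DR · Δt = 1238 × 3600 s = 4.458 × 10^6 ft³.
Over A = 1.62 mi², depth = V / A = 1.18 in.

d ≈ 1.18 in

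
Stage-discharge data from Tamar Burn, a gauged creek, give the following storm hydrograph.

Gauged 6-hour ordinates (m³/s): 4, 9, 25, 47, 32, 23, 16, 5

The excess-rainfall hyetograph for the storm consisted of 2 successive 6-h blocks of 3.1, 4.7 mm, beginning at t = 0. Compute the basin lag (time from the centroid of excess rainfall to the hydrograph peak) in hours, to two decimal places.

t_L ≈ 11.38 h

Centroid of excess rainfall: t_c = Σ P_i·t̄_i / ΣP_i = 6.6154 h (block centres at 3, 9 h).
Hydrograph peak occurs at t = 18 h, so basin lag t_L = 18 − 6.6154 = 11.38 h.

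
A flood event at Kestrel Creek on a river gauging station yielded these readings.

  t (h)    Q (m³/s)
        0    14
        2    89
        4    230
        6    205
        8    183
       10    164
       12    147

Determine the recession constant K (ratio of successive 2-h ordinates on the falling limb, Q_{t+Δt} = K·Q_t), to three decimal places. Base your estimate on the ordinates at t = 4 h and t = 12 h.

K ≈ 0.894

Using the recession-limb readings at t = 4 h and t = 12 h: Q falls from 230 to 147 m³/s over 4 intervals.
K = (Q₂/Q₁)^(1/4) = (147/230)^(1/4) = 0.894.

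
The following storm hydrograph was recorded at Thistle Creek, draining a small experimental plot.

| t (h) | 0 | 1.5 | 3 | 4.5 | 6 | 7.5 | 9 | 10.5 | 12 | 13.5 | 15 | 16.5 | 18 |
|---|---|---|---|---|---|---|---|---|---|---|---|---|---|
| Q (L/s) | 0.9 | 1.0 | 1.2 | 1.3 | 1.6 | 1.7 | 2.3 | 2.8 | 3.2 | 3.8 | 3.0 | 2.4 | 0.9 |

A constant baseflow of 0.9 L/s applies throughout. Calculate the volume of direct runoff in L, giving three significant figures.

V ≈ 77800 L

Direct-runoff ordinates (Q − Q_b): 0.0, 0.1, 0.3, 0.4, 0.7, 0.8, 1.4, 1.9, 2.3, 2.9, 2.1, 1.5, 0.0 L/s.
ΣQ_DR = 14.40 L/s.
With Δt = 1.5 h = 5400 s, V = ΣQ_DR · Δt = 14.40 × 5400 = 77800 L.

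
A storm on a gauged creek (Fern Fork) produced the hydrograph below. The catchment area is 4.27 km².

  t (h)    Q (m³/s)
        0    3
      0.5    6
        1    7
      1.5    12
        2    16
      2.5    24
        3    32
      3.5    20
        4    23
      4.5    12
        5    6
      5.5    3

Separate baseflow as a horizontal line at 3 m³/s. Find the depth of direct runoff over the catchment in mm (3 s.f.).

d ≈ 54.0 mm

Direct runoff: 0.0, 3.0, 4.0, 9.0, 13.0, 21.0, 29.0, 17.0, 20.0, 9.0, 3.0, 0.0 m³/s; ΣQ_DR = 128.0 m³/s.
V = ΣQ_DR · Δt = 128.0 × 1800 s = 2.304 × 10^5 m³.
Over A = 4.27 km², depth = V / A = 54.0 mm.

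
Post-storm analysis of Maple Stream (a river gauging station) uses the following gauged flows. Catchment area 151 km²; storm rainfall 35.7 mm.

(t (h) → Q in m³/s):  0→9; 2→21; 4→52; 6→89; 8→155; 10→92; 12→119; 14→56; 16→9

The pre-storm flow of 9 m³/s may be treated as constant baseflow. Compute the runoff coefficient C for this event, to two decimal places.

C ≈ 0.70

ΣQ_DR = 521.0 m³/s; V = ΣQ_DR·Δt = 3.751 × 10^6 m³.
Runoff depth d = V / A = 24.84 mm.
C = d / P = 24.84 / 35.7 = 0.70.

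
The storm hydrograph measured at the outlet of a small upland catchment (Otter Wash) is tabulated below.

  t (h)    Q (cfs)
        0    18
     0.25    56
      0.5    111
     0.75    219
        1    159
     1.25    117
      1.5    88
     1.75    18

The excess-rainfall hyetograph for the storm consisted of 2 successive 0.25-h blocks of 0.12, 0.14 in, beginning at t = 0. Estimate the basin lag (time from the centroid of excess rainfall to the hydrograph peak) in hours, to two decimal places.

Centroid of excess rainfall: t_c = Σ P_i·t̄_i / ΣP_i = 0.2596 h (block centres at 0.125, 0.375 h).
Hydrograph peak occurs at t = 0.75 h, so basin lag t_L = 0.75 − 0.2596 = 0.49 h.

t_L ≈ 0.49 h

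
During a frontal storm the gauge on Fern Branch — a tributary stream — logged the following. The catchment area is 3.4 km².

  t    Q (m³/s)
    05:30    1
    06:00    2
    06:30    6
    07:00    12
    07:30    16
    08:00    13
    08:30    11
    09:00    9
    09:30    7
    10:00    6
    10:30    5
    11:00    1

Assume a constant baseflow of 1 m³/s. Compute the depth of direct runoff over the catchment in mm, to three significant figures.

d ≈ 40.8 mm

Direct runoff: 0.0, 1.0, 5.0, 11.0, 15.0, 12.0, 10.0, 8.0, 6.0, 5.0, 4.0, 0.0 m³/s; ΣQ_DR = 77.00 m³/s.
V = ΣQ_DR · Δt = 77.00 × 1800 s = 1.386 × 10^5 m³.
Over A = 3.4 km², depth = V / A = 40.8 mm.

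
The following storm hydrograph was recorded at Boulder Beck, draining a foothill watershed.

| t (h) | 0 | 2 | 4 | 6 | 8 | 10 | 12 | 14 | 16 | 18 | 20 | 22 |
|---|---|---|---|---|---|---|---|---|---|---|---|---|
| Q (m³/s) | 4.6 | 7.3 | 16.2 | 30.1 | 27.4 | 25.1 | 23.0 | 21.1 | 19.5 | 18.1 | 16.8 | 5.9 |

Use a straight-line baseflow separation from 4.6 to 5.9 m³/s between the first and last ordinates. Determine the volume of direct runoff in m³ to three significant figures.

V ≈ 1.10 × 10^6 m³

Direct-runoff ordinates (Q − Q_b): 0.00, 2.58, 11.36, 25.15, 22.33, 19.91, 17.69, 15.67, 13.95, 12.44, 11.02, 0.00 m³/s.
ΣQ_DR = 152.1 m³/s.
With Δt = 2 h = 7200 s, V = ΣQ_DR · Δt = 152.1 × 7200 = 1.10 × 10^6 m³.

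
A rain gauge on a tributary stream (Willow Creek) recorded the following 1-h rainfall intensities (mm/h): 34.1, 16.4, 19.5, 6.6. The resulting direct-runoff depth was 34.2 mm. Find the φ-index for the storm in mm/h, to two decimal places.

Only the 3 blocks with intensity above φ contribute runoff: 34.1, 16.4, 19.5 mm/h.
Σ(I−φ)·Δt = d  ⇒  (34.1+16.4+19.5 − 3φ)·1 = 34.2
φ = (70.00 − 34.2/1) / 3 = 11.93 mm/h.

φ ≈ 11.93 mm/h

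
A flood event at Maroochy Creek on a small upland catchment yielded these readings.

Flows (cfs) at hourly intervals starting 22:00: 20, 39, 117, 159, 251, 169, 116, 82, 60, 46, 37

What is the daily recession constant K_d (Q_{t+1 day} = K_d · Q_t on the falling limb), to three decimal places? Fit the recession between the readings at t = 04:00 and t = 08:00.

Between t = 04:00 and t = 08:00 the flow falls from 116 to 37 cfs over 4×1 h = 4 h.
Per-interval ratio K = (37/116)^(1/4) = 0.7515; K_d = K^(24/1) = 0.001.

K_d ≈ 0.001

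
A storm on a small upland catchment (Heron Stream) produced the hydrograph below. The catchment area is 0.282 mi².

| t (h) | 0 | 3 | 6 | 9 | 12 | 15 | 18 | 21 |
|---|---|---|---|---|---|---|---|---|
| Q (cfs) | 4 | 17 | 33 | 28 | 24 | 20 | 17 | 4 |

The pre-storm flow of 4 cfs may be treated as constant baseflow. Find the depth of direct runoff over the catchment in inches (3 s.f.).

Direct runoff: 0.0, 13.0, 29.0, 24.0, 20.0, 16.0, 13.0, 0.0 cfs; ΣQ_DR = 115.0 cfs.
V = ΣQ_DR · Δt = 115.0 × 10800 s = 1.242 × 10^6 ft³.
Over A = 0.282 mi², depth = V / A = 1.90 in.

d ≈ 1.90 in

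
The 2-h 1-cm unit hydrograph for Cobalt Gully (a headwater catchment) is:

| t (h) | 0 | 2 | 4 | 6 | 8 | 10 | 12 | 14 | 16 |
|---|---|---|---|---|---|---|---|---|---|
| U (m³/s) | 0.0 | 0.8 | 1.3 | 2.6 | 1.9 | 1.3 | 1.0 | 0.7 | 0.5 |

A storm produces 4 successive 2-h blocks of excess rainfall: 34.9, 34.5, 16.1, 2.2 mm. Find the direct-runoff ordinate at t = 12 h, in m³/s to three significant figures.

Q ≈ 11.6 m³/s

By discrete convolution, Q_j = Σ (P_i / 10 mm) · U_{j−i}.
At t = 12 h (j=6): Q = (34.9/10)·1.0 + (34.5/10)·1.3 + (16.1/10)·1.9 + (2.2/10)·2.6 = 11.6 m³/s.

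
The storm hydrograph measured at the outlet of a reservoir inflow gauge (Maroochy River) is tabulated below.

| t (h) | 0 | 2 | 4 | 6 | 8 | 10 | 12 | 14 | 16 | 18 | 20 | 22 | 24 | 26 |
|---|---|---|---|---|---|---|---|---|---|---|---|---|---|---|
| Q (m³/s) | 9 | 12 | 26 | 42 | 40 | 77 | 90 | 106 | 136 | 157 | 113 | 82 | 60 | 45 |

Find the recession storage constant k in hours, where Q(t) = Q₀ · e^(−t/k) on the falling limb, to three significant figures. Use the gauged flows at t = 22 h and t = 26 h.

k ≈ 6.67 h

On the falling limb, Q drops from 82 to 45 m³/s between t = 22 h and t = 26 h (Δt = 4 h).
k = −Δt / ln(Q₂/Q₁) = −4 / ln(45/82) = 6.67 h.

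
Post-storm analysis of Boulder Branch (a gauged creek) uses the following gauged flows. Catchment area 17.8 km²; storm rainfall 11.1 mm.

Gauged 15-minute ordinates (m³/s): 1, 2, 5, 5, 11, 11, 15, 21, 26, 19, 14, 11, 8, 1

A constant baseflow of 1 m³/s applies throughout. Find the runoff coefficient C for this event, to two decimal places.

ΣQ_DR = 136.0 m³/s; V = ΣQ_DR·Δt = 1.224 × 10^5 m³.
Runoff depth d = V / A = 6.876 mm.
C = d / P = 6.876 / 11.1 = 0.62.

C ≈ 0.62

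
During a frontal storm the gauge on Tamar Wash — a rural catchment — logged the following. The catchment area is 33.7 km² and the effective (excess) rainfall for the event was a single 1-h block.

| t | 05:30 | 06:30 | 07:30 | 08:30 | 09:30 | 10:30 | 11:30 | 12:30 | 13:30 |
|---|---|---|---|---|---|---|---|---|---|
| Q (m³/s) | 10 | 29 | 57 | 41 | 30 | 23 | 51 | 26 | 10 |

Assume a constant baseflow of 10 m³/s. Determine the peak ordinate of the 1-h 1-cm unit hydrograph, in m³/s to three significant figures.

Direct runoff: 0.0, 19.0, 47.0, 31.0, 20.0, 13.0, 41.0, 16.0, 0.0 m³/s; ΣQ_DR = 187.0 m³/s, peak = 47.0 m³/s.
Runoff depth d = ΣQ_DR·Δt / A = 187.0 × 3600 / (33.7 km²) = 19.98 mm.
The 1-cm UH is the DRH scaled by (10 mm)/d, so U_p = 47.0 × 10/19.98 = 23.5 m³/s.

U_p ≈ 23.5 m³/s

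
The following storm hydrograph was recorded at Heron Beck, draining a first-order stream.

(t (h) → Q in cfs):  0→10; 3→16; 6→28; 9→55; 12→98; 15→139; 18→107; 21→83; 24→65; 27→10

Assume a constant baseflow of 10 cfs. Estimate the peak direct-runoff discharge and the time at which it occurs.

Q_p = 129.0 cfs at t = 15 h

Subtracting baseflow gives direct-runoff ordinates: 0.0, 6.0, 18.0, 45.0, 88.0, 129.0, 97.0, 73.0, 55.0, 0.0 cfs.
The maximum is 129.0 cfs, occurring at the reading for t = 15 h.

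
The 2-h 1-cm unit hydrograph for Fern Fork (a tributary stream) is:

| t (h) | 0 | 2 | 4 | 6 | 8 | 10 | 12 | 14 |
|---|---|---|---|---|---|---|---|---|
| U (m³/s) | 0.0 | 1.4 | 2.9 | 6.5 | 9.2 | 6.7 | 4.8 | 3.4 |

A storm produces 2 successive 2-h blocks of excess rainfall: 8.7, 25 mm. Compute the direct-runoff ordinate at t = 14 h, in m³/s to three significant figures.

By discrete convolution, Q_j = Σ (P_i / 10 mm) · U_{j−i}.
At t = 14 h (j=7): Q = (8.7/10)·3.4 + (25/10)·4.8 = 15.0 m³/s.

Q ≈ 15.0 m³/s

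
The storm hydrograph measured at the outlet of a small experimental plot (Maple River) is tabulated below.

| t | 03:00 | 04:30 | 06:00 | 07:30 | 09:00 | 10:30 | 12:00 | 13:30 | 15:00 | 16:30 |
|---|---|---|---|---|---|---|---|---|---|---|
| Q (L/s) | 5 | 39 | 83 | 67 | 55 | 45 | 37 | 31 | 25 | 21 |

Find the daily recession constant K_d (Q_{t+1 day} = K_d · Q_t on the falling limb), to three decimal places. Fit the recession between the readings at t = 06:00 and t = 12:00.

Between t = 06:00 and t = 12:00 the flow falls from 83 to 37 L/s over 4×1.5 h = 6 h.
Per-interval ratio K = (37/83)^(1/4) = 0.8171; K_d = K^(24/1.5) = 0.039.

K_d ≈ 0.039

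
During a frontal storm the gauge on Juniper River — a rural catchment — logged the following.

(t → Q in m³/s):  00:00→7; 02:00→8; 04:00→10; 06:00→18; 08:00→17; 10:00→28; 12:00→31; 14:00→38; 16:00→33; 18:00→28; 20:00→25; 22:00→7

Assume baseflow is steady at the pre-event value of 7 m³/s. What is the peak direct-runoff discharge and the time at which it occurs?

Q_p = 31.0 m³/s at t = 14:00

Subtracting baseflow gives direct-runoff ordinates: 0.0, 1.0, 3.0, 11.0, 10.0, 21.0, 24.0, 31.0, 26.0, 21.0, 18.0, 0.0 m³/s.
The maximum is 31.0 m³/s, occurring at the reading for t = 14:00.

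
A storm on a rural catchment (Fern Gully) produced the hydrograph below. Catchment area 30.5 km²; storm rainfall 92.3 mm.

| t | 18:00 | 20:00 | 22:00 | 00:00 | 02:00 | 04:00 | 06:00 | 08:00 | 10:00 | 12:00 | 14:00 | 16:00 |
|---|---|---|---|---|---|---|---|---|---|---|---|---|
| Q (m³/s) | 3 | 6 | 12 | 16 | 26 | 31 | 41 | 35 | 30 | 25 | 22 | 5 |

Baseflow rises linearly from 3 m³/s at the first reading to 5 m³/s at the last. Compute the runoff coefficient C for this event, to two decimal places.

C ≈ 0.52

ΣQ_DR = 204.0 m³/s; V = ΣQ_DR·Δt = 1.469 × 10^6 m³.
Runoff depth d = V / A = 48.16 mm.
C = d / P = 48.16 / 92.3 = 0.52.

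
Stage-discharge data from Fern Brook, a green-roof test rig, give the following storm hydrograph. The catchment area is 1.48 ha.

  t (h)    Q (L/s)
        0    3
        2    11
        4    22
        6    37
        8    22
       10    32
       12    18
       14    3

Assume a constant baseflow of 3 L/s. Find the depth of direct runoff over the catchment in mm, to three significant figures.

d ≈ 60.3 mm

Direct runoff: 0.0, 8.0, 19.0, 34.0, 19.0, 29.0, 15.0, 0.0 L/s; ΣQ_DR = 124.0 L/s.
V = ΣQ_DR · Δt = 124.0 × 7200 s = 8.928 × 10^5 L.
Over A = 1.48 ha, depth = V / A = 60.3 mm.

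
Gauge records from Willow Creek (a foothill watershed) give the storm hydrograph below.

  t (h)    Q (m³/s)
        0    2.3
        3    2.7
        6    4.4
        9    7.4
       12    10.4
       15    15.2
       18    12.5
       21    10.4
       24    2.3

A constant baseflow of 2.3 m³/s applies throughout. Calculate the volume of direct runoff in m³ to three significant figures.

V ≈ 5.07 × 10^5 m³

Direct-runoff ordinates (Q − Q_b): 0.0, 0.4, 2.1, 5.1, 8.1, 12.9, 10.2, 8.1, 0.0 m³/s.
ΣQ_DR = 46.90 m³/s.
With Δt = 3 h = 10800 s, V = ΣQ_DR · Δt = 46.90 × 10800 = 5.07 × 10^5 m³.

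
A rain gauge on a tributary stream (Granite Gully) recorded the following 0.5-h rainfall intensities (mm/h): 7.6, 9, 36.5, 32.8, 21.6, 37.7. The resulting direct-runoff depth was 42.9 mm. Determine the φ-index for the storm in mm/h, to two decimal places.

Only the 4 blocks with intensity above φ contribute runoff: 36.5, 32.8, 21.6, 37.7 mm/h.
Σ(I−φ)·Δt = d  ⇒  (36.5+32.8+21.6+37.7 − 4φ)·0.5 = 42.9
φ = (128.6 − 42.9/0.5) / 4 = 10.70 mm/h.

φ ≈ 10.70 mm/h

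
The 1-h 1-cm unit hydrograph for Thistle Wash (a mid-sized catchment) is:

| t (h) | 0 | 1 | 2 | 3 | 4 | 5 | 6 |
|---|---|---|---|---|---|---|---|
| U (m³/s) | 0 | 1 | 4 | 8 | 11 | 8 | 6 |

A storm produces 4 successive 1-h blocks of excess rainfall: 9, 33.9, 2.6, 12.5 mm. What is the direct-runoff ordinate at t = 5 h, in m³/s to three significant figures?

Q ≈ 51.6 m³/s

By discrete convolution, Q_j = Σ (P_i / 10 mm) · U_{j−i}.
At t = 5 h (j=5): Q = (9/10)·8 + (33.9/10)·11 + (2.6/10)·8 + (12.5/10)·4 = 51.6 m³/s.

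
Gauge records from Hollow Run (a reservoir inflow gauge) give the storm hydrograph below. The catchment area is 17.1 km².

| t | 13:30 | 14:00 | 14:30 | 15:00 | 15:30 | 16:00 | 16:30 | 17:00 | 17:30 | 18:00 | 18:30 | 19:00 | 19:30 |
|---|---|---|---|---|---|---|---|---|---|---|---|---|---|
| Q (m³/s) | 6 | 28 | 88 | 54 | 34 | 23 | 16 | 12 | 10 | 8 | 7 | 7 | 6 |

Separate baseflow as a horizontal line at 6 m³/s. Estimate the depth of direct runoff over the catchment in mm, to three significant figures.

d ≈ 23.3 mm

Direct runoff: 0.0, 22.0, 82.0, 48.0, 28.0, 17.0, 10.0, 6.0, 4.0, 2.0, 1.0, 1.0, 0.0 m³/s; ΣQ_DR = 221.0 m³/s.
V = ΣQ_DR · Δt = 221.0 × 1800 s = 3.978 × 10^5 m³.
Over A = 17.1 km², depth = V / A = 23.3 mm.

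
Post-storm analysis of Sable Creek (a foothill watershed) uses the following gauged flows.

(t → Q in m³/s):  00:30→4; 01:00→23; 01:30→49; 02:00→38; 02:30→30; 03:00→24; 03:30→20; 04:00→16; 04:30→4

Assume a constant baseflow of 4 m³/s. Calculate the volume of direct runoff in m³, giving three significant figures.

V ≈ 3.10 × 10^5 m³

Direct-runoff ordinates (Q − Q_b): 0.0, 19.0, 45.0, 34.0, 26.0, 20.0, 16.0, 12.0, 0.0 m³/s.
ΣQ_DR = 172.0 m³/s.
With Δt = 0.5 h = 1800 s, V = ΣQ_DR · Δt = 172.0 × 1800 = 3.10 × 10^5 m³.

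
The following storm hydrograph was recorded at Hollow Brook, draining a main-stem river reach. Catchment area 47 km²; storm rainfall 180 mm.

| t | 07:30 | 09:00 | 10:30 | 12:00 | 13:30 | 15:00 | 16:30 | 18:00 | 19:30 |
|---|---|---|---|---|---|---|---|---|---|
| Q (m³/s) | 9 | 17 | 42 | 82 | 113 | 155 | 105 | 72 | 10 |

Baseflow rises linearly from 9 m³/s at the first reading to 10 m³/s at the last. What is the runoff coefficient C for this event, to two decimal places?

ΣQ_DR = 519.5 m³/s; V = ΣQ_DR·Δt = 2.805 × 10^6 m³.
Runoff depth d = V / A = 59.69 mm.
C = d / P = 59.69 / 180 = 0.33.

C ≈ 0.33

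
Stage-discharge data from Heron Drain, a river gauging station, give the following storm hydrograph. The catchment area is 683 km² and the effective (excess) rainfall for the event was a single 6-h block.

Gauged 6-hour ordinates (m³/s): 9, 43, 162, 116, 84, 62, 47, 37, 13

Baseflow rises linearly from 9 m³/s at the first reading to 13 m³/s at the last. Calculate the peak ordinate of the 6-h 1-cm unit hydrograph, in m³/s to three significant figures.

U_p ≈ 101 m³/s

Direct runoff: 0.00, 33.50, 152.00, 105.50, 73.00, 50.50, 35.00, 24.50, 0.00 m³/s; ΣQ_DR = 474.0 m³/s, peak = 152.00 m³/s.
Runoff depth d = ΣQ_DR·Δt / A = 474.0 × 21600 / (683 km²) = 14.99 mm.
The 1-cm UH is the DRH scaled by (10 mm)/d, so U_p = 152.00 × 10/14.99 = 101 m³/s.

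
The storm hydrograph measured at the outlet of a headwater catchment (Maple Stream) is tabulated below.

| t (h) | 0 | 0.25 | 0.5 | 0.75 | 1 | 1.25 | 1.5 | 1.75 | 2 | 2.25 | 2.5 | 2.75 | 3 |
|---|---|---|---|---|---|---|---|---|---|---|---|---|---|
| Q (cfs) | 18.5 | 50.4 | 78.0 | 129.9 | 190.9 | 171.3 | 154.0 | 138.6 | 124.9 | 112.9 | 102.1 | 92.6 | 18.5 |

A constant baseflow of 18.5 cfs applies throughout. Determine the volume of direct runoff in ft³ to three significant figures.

Direct-runoff ordinates (Q − Q_b): 0.0, 31.9, 59.5, 111.4, 172.4, 152.8, 135.5, 120.1, 106.4, 94.4, 83.6, 74.1, 0.0 cfs.
ΣQ_DR = 1142 cfs.
With Δt = 0.25 h = 900 s, V = ΣQ_DR · Δt = 1142 × 900 = 1.03 × 10^6 ft³.

V ≈ 1.03 × 10^6 ft³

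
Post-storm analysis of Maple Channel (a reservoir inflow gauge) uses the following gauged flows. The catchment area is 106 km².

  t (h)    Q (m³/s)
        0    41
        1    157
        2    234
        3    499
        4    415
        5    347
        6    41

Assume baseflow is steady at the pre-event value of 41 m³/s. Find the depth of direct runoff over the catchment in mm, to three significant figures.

Direct runoff: 0.0, 116.0, 193.0, 458.0, 374.0, 306.0, 0.0 m³/s; ΣQ_DR = 1447 m³/s.
V = ΣQ_DR · Δt = 1447 × 3600 s = 5.209 × 10^6 m³.
Over A = 106 km², depth = V / A = 49.1 mm.

d ≈ 49.1 mm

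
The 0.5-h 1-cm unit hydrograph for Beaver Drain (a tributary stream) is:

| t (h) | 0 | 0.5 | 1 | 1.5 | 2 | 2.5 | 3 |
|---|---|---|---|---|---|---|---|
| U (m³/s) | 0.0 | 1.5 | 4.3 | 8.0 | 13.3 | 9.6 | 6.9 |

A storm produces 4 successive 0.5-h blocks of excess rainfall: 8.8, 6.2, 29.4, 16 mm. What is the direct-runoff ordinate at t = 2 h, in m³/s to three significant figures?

By discrete convolution, Q_j = Σ (P_i / 10 mm) · U_{j−i}.
At t = 2 h (j=4): Q = (8.8/10)·13.3 + (6.2/10)·8.0 + (29.4/10)·4.3 + (16/10)·1.5 = 31.7 m³/s.

Q ≈ 31.7 m³/s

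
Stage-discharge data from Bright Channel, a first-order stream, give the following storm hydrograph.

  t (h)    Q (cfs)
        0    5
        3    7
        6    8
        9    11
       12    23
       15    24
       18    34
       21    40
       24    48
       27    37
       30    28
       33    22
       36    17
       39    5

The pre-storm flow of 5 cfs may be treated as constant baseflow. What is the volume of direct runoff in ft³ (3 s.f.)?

Direct-runoff ordinates (Q − Q_b): 0.0, 2.0, 3.0, 6.0, 18.0, 19.0, 29.0, 35.0, 43.0, 32.0, 23.0, 17.0, 12.0, 0.0 cfs.
ΣQ_DR = 239.0 cfs.
With Δt = 3 h = 10800 s, V = ΣQ_DR · Δt = 239.0 × 10800 = 2.58 × 10^6 ft³.

V ≈ 2.58 × 10^6 ft³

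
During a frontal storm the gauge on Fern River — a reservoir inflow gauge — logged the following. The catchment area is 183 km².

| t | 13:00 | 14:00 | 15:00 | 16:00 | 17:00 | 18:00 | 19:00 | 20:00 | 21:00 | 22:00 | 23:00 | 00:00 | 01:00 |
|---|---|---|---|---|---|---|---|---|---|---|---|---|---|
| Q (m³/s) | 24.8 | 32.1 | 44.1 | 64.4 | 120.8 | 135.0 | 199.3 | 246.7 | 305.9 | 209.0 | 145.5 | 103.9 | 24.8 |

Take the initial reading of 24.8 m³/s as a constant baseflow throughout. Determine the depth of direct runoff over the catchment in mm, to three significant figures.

Direct runoff: 0.0, 7.3, 19.3, 39.6, 96.0, 110.2, 174.5, 221.9, 281.1, 184.2, 120.7, 79.1, 0.0 m³/s; ΣQ_DR = 1334 m³/s.
V = ΣQ_DR · Δt = 1334 × 3600 s = 4.802 × 10^6 m³.
Over A = 183 km², depth = V / A = 26.2 mm.

d ≈ 26.2 mm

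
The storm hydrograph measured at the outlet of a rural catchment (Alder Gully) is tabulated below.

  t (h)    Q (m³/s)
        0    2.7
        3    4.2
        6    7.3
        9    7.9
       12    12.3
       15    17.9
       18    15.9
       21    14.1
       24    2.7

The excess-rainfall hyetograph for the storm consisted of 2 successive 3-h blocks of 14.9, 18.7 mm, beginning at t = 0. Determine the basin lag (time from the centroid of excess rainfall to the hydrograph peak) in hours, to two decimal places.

Centroid of excess rainfall: t_c = Σ P_i·t̄_i / ΣP_i = 3.1696 h (block centres at 1.5, 4.5 h).
Hydrograph peak occurs at t = 15 h, so basin lag t_L = 15 − 3.1696 = 11.83 h.

t_L ≈ 11.83 h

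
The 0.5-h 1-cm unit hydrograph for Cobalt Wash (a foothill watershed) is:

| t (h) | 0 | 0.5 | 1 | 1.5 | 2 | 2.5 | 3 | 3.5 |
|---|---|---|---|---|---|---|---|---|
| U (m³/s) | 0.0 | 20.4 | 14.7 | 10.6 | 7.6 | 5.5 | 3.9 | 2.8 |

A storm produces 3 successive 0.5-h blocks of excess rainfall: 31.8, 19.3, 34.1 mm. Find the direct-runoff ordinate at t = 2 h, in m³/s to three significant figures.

Q ≈ 94.8 m³/s

By discrete convolution, Q_j = Σ (P_i / 10 mm) · U_{j−i}.
At t = 2 h (j=4): Q = (31.8/10)·7.6 + (19.3/10)·10.6 + (34.1/10)·14.7 = 94.8 m³/s.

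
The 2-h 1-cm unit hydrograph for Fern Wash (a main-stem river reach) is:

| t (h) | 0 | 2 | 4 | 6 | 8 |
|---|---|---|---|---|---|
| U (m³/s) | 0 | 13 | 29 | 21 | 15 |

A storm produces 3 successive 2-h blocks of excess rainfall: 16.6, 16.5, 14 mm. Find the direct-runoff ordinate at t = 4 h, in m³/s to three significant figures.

By discrete convolution, Q_j = Σ (P_i / 10 mm) · U_{j−i}.
At t = 4 h (j=2): Q = (16.6/10)·29 + (16.5/10)·13 + (14/10)·0 = 69.6 m³/s.

Q ≈ 69.6 m³/s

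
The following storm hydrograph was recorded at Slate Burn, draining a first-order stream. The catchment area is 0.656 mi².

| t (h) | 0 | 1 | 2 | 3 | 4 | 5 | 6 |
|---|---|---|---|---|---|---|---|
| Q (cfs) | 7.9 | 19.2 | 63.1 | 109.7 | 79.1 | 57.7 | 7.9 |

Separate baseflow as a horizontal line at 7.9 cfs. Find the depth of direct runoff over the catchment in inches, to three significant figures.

Direct runoff: 0.0, 11.3, 55.2, 101.8, 71.2, 49.8, 0.0 cfs; ΣQ_DR = 289.3 cfs.
V = ΣQ_DR · Δt = 289.3 × 3600 s = 1.041 × 10^6 ft³.
Over A = 0.656 mi², depth = V / A = 0.683 in.

d ≈ 0.683 in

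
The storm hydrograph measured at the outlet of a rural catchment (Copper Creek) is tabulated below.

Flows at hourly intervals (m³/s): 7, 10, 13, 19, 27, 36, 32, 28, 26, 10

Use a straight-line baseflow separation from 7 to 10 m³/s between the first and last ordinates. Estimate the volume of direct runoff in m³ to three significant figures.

Direct-runoff ordinates (Q − Q_b): 0.00, 2.67, 5.33, 11.00, 18.67, 27.33, 23.00, 18.67, 16.33, 0.00 m³/s.
ΣQ_DR = 123.0 m³/s.
With Δt = 1 h = 3600 s, V = ΣQ_DR · Δt = 123.0 × 3600 = 4.43 × 10^5 m³.

V ≈ 4.43 × 10^5 m³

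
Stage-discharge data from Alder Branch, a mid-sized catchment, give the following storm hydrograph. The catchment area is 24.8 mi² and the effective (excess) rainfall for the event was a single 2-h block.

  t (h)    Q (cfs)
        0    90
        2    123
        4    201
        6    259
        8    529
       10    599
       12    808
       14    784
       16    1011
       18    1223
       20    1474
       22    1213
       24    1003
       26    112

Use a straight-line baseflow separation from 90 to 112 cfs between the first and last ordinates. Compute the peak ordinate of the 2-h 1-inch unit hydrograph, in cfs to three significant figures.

U_p ≈ 1360 cfs

Direct runoff: 0.00, 31.31, 107.62, 163.92, 432.23, 500.54, 707.85, 682.15, 907.46, 1117.77, 1367.08, 1104.38, 892.69, 0.00 cfs; ΣQ_DR = 8015 cfs, peak = 1367.08 cfs.
Runoff depth d = ΣQ_DR·Δt / A = 8015 × 7200 / (24.8 mi²) = 1.002 in.
The 1-inch UH is the DRH scaled by (1 in)/d, so U_p = 1367.08 × 1/1.002 = 1360 cfs.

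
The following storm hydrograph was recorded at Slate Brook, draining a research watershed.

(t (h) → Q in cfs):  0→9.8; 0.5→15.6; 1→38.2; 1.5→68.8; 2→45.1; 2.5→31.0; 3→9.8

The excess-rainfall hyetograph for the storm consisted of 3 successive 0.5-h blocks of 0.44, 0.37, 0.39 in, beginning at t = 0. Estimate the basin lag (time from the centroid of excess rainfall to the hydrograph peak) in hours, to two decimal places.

t_L ≈ 0.77 h

Centroid of excess rainfall: t_c = Σ P_i·t̄_i / ΣP_i = 0.7292 h (block centres at 0.25, 0.75, 1.25 h).
Hydrograph peak occurs at t = 1.5 h, so basin lag t_L = 1.5 − 0.7292 = 0.77 h.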